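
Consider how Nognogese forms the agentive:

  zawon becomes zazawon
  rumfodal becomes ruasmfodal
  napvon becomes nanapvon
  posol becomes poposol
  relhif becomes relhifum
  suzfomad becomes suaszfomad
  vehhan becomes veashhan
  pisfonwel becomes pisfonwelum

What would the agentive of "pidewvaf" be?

piasdewvaf

"pidewvaf" has last vowel 'a'. The stems whose last vowel is 'a' (suzfomad → suaszfomad, vehhan → veashhan, rumfodal → ruasmfodal) insert -as- after the first vowel.
The other patterns: stems whose last vowel is 'o' repeat the first consonant+vowel as a prefix; stems whose last vowel is 'e' or 'i' add -um.
So pidewvaf → piasdewvaf.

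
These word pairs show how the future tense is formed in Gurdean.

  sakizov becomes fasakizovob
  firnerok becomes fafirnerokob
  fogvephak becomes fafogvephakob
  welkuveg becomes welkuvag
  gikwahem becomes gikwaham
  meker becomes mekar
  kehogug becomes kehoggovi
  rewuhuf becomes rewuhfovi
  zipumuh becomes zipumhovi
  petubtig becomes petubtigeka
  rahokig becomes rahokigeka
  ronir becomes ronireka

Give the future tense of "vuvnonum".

welkuveg and kehogug both end in -g yet inflect differently (welkuvag, kehoggovi), so the final letter is not what conditions the rule; the last vowel is.
"vuvnonum" has last vowel 'u'. The stems whose last vowel is 'u' (kehogug → kehoggovi, rewuhuf → rewuhfovi, zipumuh → zipumhovi) delete the last vowel and add -ovi.
So vuvnonum → vuvnonmovi.

vuvnonmovi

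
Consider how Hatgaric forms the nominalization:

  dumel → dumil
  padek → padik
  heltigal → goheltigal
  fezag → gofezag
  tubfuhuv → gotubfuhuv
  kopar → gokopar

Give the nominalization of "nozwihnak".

"nozwihnak" has last vowel 'a'. The stems whose last vowel is 'a' (heltigal → goheltigal, fezag → gofezag, kopar → gokopar) add the prefix go-.
So nozwihnak → gonozwihnak.

gonozwihnak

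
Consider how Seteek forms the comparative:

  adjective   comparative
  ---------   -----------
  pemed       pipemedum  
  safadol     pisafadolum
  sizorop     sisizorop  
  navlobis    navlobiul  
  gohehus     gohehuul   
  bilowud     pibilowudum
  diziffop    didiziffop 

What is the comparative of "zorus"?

gohehus and bilowud both have last vowel 'u' yet inflect differently (gohehuul, pibilowudum), so the last vowel is not what conditions the rule; the final letter is.
"zorus" ends in -s. The stems ending in -s (navlobis → navlobiul, gohehus → gohehuul) drop the final letter and add -ul.
The other patterns: stems ending in -p repeat the first consonant+vowel as a prefix; stems ending in -d or -l add pi- … -um around the stem.
So zorus → zoruul.

zoruul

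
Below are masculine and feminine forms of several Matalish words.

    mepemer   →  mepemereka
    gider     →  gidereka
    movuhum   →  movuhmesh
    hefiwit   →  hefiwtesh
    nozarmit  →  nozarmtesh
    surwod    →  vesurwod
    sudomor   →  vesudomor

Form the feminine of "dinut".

dintesh

mepemer and sudomor both end in -r yet inflect differently (mepemereka, vesudomor), so the final letter is not what conditions the rule; the last vowel is.
"dinut" has last vowel 'u'. The one such stem in the data (movuhum → movuhmesh) deletes the last vowel and adds -esh (as do hefiwit, nozarmit), so the same rule applies.
The other patterns: stems whose last vowel is 'e' add -eka; stems whose last vowel is 'o' add the prefix ve-.
So dinut → dintesh.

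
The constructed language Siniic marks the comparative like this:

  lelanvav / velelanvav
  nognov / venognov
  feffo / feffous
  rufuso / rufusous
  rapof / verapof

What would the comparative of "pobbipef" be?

rapof and rufuso both have last vowel 'o' yet inflect differently (verapof, rufusous), so the last vowel is not what conditions the rule; whether the stem ends in a vowel or a consonant is.
"pobbipef" ends in a consonant. The stems ending in a consonant (rapof → verapof, nognov → venognov, lelanvav → velelanvav) add the prefix ve-.
So pobbipef → vepobbipef.

vepobbipef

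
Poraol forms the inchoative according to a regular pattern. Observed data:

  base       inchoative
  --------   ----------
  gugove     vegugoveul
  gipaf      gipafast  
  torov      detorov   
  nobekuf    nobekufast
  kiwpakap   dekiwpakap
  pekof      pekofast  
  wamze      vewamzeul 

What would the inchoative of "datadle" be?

vedatadleul

gipaf and kiwpakap both have last vowel 'a' yet inflect differently (gipafast, dekiwpakap), so the last vowel is not what conditions the rule; the final letter is.
"datadle" ends in -e. The stems ending in -e (gugove → vegugoveul, wamze → vewamzeul) add ve- … -ul around the stem.
So datadle → vedatadleul.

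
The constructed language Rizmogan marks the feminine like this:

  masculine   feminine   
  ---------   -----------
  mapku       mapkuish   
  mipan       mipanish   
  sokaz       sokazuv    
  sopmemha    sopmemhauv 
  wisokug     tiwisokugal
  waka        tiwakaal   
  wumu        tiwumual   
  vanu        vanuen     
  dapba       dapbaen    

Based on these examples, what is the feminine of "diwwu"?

sopmemha and waka both end in -a yet inflect differently (sopmemhauv, tiwakaal), so the final letter is not what conditions the rule; the first letter is.
"diwwu" begins with d-. The one such stem in the data (dapba → dapbaen) adds -en, so the same rule applies.
So diwwu → diwwuen.

diwwuen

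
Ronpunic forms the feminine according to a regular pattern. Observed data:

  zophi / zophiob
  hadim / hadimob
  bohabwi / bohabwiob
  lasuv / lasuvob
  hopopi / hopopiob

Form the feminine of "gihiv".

Every pair shown (zophi → zophiob, hadim → hadimob, bohabwi → bohabwiob, …) follows the same rule: add -ob.
So gihiv → gihivob.

gihivob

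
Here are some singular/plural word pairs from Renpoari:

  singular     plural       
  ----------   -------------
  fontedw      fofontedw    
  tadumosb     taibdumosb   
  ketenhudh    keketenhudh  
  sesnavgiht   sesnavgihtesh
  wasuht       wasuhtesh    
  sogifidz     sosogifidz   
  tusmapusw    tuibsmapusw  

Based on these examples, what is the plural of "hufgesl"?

tusmapusw and fontedw both end in -w yet inflect differently (tuibsmapusw, fofontedw), so the final letter is not what conditions the rule; the second-to-last letter is.
"hufgesl" has second-to-last letter 's'. The stems whose second-to-last letter is 's' (tadumosb → taibdumosb, tusmapusw → tuibsmapusw) insert -ib- after the first vowel.
The other patterns: stems whose second-to-last letter is 'd' repeat the first consonant+vowel as a prefix; stems whose second-to-last letter is 'h' add -esh.
So hufgesl → huibfgesl.

huibfgesl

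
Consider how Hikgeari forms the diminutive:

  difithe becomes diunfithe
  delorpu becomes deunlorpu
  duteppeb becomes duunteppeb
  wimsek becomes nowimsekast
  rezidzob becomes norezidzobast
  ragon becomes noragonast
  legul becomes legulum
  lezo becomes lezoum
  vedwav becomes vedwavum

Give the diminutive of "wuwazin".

"wuwazin" begins with w-. The one such stem in the data (wimsek → nowimsekast) adds no- … -ast around the stem, so the same rule applies.
The other patterns: stems beginning with d- insert -un- after the first vowel; stems beginning with l- or v- add -um.
So wuwazin → nowuwazinast.

nowuwazinast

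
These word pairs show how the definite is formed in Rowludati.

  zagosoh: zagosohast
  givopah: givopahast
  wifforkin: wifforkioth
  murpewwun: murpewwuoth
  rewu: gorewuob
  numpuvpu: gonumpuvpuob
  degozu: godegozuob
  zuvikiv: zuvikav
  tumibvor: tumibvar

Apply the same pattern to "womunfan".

womunfaoth

murpewwun and rewu both have last vowel 'u' yet inflect differently (murpewwuoth, gorewuob), so the last vowel is not what conditions the rule; the final letter is.
"womunfan" ends in -n. The stems ending in -n (wifforkin → wifforkioth, murpewwun → murpewwuoth) drop the final letter and add -oth.
The other patterns: stems ending in -h add -ast; stems ending in -u add go- … -ob around the stem; stems ending in -r or -v change the last vowel to 'a'.
So womunfan → womunfaoth.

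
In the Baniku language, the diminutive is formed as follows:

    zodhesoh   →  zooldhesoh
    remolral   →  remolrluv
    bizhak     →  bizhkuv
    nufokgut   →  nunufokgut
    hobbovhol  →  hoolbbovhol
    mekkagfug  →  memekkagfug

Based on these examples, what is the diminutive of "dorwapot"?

doolrwapot

"dorwapot" has last vowel 'o'. The stems whose last vowel is 'o' (hobbovhol → hoolbbovhol, zodhesoh → zooldhesoh) insert -ol- after the first vowel.
So dorwapot → doolrwapot.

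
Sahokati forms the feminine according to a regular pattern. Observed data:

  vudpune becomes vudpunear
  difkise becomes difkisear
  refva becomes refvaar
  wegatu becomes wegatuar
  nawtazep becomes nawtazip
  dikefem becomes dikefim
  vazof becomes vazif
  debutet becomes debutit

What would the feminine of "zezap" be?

zezip

"zezap" ends in a consonant. The stems ending in a consonant (nawtazep → nawtazip, dikefem → dikefim, vazof → vazif) change the last vowel to 'i'.
The other pattern: stems ending in a vowel add -ar.
So zezap → zezip.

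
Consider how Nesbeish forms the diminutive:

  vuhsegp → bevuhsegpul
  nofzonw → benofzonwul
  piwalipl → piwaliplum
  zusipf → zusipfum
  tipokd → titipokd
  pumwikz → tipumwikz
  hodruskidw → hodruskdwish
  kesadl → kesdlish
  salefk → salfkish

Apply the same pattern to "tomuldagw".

nofzonw and hodruskidw both end in -w yet inflect differently (benofzonwul, hodruskdwish), so the final letter is not what conditions the rule; the second-to-last letter is.
"tomuldagw" has second-to-last letter 'g'. The one such stem in the data (vuhsegp → bevuhsegpul) adds be- … -ul around the stem, so the same rule applies.
So tomuldagw → betomuldagwul.

betomuldagwul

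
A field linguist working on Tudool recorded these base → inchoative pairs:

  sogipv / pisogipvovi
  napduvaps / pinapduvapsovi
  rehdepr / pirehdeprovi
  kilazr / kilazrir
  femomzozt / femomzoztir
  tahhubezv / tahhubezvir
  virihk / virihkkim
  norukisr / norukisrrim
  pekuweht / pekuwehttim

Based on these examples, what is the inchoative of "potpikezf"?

potpikezfir

rehdepr and kilazr both end in -r yet inflect differently (pirehdeprovi, kilazrir), so the final letter is not what conditions the rule; the second-to-last letter is.
"potpikezf" has second-to-last letter 'z'. The stems whose second-to-last letter is 'z' (kilazr → kilazrir, femomzozt → femomzoztir, tahhubezv → tahhubezvir) add -ir.
The other patterns: stems whose second-to-last letter is 'p' add pi- … -ovi around the stem; stems whose second-to-last letter is 'h' or 's' double the final consonant and add -im.
So potpikezf → potpikezfir.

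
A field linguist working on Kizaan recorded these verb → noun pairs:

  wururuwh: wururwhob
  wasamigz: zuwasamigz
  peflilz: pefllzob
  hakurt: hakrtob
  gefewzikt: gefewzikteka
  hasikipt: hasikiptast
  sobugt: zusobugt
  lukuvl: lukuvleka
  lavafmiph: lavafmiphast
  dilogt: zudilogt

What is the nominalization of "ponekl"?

ponekleka

gefewzikt and hasikipt both end in -t yet inflect differently (gefewzikteka, hasikiptast), so the final letter is not what conditions the rule; the second-to-last letter is.
"ponekl" has second-to-last letter 'k'. The one such stem in the data (gefewzikt → gefewzikteka) adds -eka, so the same rule applies.
The other patterns: stems whose second-to-last letter is 'p' add -ast; stems whose second-to-last letter is 'g' add the prefix zu-; stems whose second-to-last letter is 'l', 'r' or 'w' delete the last vowel and add -ob.
So ponekl → ponekleka.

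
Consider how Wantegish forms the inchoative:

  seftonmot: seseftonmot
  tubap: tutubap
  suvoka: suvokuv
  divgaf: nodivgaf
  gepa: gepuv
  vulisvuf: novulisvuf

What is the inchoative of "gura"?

divgaf and suvoka both have last vowel 'a' yet inflect differently (nodivgaf, suvokuv), so the last vowel is not what conditions the rule; the final letter is.
"gura" ends in -a. The stems ending in -a (suvoka → suvokuv, gepa → gepuv) drop the final letter and add -uv.
So gura → guruv.

guruv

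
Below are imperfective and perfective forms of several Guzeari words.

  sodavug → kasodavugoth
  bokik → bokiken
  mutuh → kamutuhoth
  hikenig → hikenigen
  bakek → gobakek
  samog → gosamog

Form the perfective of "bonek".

gobonek

"bonek" has last vowel 'e'. The one such stem in the data (bakek → gobakek) adds the prefix go-, so the same rule applies.
So bonek → gobonek.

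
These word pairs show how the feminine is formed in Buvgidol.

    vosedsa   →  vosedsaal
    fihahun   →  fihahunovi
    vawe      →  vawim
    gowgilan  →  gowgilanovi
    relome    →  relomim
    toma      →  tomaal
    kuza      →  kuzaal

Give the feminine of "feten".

"feten" ends in -n. The stems ending in -n (gowgilan → gowgilanovi, fihahun → fihahunovi) add -ovi.
So feten → fetenovi.

fetenovi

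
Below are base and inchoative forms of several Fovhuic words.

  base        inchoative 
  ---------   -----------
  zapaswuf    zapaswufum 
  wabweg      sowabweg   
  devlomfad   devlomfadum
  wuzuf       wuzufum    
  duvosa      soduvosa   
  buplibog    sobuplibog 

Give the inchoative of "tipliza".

sotipliza

"tipliza" ends in -a. The one such stem in the data (duvosa → soduvosa) adds the prefix so-, so the same rule applies.
The other pattern: stems ending in -d or -f add -um.
So tipliza → sotipliza.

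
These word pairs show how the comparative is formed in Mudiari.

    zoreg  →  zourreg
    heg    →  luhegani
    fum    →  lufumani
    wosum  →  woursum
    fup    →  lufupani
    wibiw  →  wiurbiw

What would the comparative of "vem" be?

wosum and fum both end in -m yet inflect differently (woursum, lufumani), so the final letter is not what conditions the rule; the number of vowels is.
"vem" has 1 vowel. The stems with 1 vowel (fup → lufupani, fum → lufumani, heg → luhegani) add lu- … -ani around the stem.
The other pattern: stems with 2 vowels insert -ur- after the first vowel.
So vem → luvemani.

luvemani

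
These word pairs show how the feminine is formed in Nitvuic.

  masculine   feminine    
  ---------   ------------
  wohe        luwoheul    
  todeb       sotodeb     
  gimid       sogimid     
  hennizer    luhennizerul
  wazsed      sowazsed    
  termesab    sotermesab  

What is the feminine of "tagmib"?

sotagmib

wohe and todeb both have last vowel 'e' yet inflect differently (luwoheul, sotodeb), so the last vowel is not what conditions the rule; the final letter is.
"tagmib" ends in -b. The stems ending in -b (todeb → sotodeb, termesab → sotermesab) add the prefix so-.
The other pattern: stems ending in -e or -r add lu- … -ul around the stem.
So tagmib → sotagmib.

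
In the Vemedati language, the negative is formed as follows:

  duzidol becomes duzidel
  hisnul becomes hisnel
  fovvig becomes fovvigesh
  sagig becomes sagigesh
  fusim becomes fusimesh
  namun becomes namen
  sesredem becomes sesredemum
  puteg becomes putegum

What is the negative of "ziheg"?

zihegum

sagig and puteg both end in -g yet inflect differently (sagigesh, putegum), so the final letter is not what conditions the rule; the last vowel is.
"ziheg" has last vowel 'e'. The stems whose last vowel is 'e' (puteg → putegum, sesredem → sesredemum) add -um.
So ziheg → zihegum.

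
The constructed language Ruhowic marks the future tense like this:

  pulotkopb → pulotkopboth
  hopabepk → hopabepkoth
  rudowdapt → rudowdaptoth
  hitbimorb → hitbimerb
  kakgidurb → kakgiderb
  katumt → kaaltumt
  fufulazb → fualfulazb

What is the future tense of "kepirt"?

kepert

pulotkopb and hitbimorb both end in -b yet inflect differently (pulotkopboth, hitbimerb), so the final letter is not what conditions the rule; the second-to-last letter is.
"kepirt" has second-to-last letter 'r'. The stems whose second-to-last letter is 'r' (hitbimorb → hitbimerb, kakgidurb → kakgiderb) change the last vowel to 'e'.
So kepirt → kepert.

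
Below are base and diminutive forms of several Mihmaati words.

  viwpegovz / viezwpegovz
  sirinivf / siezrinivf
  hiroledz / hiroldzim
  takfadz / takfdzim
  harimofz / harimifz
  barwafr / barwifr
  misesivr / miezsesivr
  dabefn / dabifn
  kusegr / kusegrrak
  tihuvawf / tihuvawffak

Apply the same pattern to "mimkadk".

harimofz and takfadz both end in -z yet inflect differently (harimifz, takfdzim), so the final letter is not what conditions the rule; the second-to-last letter is.
"mimkadk" has second-to-last letter 'd'. The stems whose second-to-last letter is 'd' (takfadz → takfdzim, hiroledz → hiroldzim) delete the last vowel and add -im.
The other patterns: stems whose second-to-last letter is 'f' change the last vowel to 'i'; stems whose second-to-last letter is 'v' insert -ez- after the first vowel; stems whose second-to-last letter is 'g' or 'w' double the final consonant and add -ak.
So mimkadk → mimkdkim.

mimkdkim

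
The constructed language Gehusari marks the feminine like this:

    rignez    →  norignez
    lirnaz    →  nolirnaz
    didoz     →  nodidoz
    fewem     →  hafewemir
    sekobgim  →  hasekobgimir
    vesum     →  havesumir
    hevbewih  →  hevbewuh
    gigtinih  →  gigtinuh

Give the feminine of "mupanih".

mupanuh

"mupanih" ends in -h. The stems ending in -h (hevbewih → hevbewuh, gigtinih → gigtinuh) change the last vowel to 'u'.
The other patterns: stems ending in -z add the prefix no-; stems ending in -m add ha- … -ir around the stem.
So mupanih → mupanuh.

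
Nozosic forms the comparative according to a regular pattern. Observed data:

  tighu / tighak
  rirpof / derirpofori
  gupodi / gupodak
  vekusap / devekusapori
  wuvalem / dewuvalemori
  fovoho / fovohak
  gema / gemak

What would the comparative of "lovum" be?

delovumori

fovoho and rirpof both have last vowel 'o' yet inflect differently (fovohak, derirpofori), so the last vowel is not what conditions the rule; whether the stem ends in a vowel or a consonant is.
"lovum" ends in a consonant. The stems ending in a consonant (rirpof → derirpofori, vekusap → devekusapori, wuvalem → dewuvalemori) add de- … -ori around the stem.
So lovum → delovumori.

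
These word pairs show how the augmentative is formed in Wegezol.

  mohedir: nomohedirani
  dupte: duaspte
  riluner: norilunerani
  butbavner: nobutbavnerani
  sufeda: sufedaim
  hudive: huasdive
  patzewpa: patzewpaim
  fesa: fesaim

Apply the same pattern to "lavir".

dupte and butbavner both have last vowel 'e' yet inflect differently (duaspte, nobutbavnerani), so the last vowel is not what conditions the rule; the final letter is.
"lavir" ends in -r. The stems ending in -r (butbavner → nobutbavnerani, riluner → norilunerani, mohedir → nomohedirani) add no- … -ani around the stem.
The other patterns: stems ending in -a add -im; stems ending in -e insert -as- after the first vowel.
So lavir → nolavirani.

nolavirani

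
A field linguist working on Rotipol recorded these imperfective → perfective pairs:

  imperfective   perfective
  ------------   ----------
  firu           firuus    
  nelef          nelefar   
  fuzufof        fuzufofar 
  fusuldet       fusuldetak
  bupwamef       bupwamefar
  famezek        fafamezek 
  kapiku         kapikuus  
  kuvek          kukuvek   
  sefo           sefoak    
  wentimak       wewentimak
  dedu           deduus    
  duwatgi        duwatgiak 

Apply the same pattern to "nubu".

bupwamef and kuvek both have last vowel 'e' yet inflect differently (bupwamefar, kukuvek), so the last vowel is not what conditions the rule; the final letter is.
"nubu" ends in -u. The stems ending in -u (firu → firuus, kapiku → kapikuus, dedu → deduus) add -us.
The other patterns: stems ending in -f add -ar; stems ending in -k repeat the first consonant+vowel as a prefix; stems ending in -i, -o or -t add -ak.
So nubu → nubuus.

nubuus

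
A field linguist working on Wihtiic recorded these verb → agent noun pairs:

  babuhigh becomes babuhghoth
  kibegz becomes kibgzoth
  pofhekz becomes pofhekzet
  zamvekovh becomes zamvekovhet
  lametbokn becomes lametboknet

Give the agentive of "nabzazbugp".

kibegz and pofhekz both end in -z yet inflect differently (kibgzoth, pofhekzet), so the final letter is not what conditions the rule; the second-to-last letter is.
"nabzazbugp" has second-to-last letter 'g'. The stems whose second-to-last letter is 'g' (babuhigh → babuhghoth, kibegz → kibgzoth) delete the last vowel and add -oth.
So nabzazbugp → nabzazbgpoth.

nabzazbgpoth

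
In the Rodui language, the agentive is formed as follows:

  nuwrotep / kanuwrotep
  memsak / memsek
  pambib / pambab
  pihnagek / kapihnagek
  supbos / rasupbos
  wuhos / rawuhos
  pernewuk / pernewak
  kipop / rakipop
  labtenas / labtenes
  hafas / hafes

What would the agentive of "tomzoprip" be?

"tomzoprip" has last vowel 'i'. The one such stem in the data (pambib → pambab) changes the last vowel to 'a' (as does pernewuk), so the same rule applies.
The other patterns: stems whose last vowel is 'a' change the last vowel to 'e'; stems whose last vowel is 'o' add the prefix ra-; stems whose last vowel is 'e' add the prefix ka-.
So tomzoprip → tomzoprap.

tomzoprap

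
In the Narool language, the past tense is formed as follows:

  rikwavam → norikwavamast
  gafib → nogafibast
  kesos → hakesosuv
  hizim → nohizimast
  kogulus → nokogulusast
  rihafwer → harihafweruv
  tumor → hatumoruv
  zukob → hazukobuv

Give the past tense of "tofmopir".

notofmopirast

zukob and gafib both end in -b yet inflect differently (hazukobuv, nogafibast), so the final letter is not what conditions the rule; the last vowel is.
"tofmopir" has last vowel 'i'. The stems whose last vowel is 'i' (gafib → nogafibast, hizim → nohizimast) add no- … -ast around the stem.
The other pattern: stems whose last vowel is 'e' or 'o' add ha- … -uv around the stem.
So tofmopir → notofmopirast.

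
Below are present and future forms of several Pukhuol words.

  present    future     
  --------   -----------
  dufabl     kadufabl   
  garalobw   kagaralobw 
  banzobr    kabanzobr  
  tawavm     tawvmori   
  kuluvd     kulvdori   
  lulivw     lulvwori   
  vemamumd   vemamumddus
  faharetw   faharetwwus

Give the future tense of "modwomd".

garalobw and lulivw both end in -w yet inflect differently (kagaralobw, lulvwori), so the final letter is not what conditions the rule; the second-to-last letter is.
"modwomd" has second-to-last letter 'm'. The one such stem in the data (vemamumd → vemamumddus) doubles the final consonant and adds -us (as does faharetw), so the same rule applies.
The other patterns: stems whose second-to-last letter is 'b' add the prefix ka-; stems whose second-to-last letter is 'v' delete the last vowel and add -ori.
So modwomd → modwomddus.

modwomddus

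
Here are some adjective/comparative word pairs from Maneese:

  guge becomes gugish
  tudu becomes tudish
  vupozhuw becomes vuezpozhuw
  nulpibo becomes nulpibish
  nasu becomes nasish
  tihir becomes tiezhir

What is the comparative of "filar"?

"filar" ends in a consonant. The stems ending in a consonant (vupozhuw → vuezpozhuw, tihir → tiezhir) insert -ez- after the first vowel.
The other pattern: stems ending in a vowel drop the final letter and add -ish.
So filar → fiezlar.

fiezlar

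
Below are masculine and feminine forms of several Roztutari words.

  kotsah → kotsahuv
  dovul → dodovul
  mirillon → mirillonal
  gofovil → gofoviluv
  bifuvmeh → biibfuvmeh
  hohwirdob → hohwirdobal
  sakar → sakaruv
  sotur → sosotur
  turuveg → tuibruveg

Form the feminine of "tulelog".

"tulelog" has last vowel 'o'. The stems whose last vowel is 'o' (hohwirdob → hohwirdobal, mirillon → mirillonal) add -al.
The other patterns: stems whose last vowel is 'u' repeat the first consonant+vowel as a prefix; stems whose last vowel is 'e' insert -ib- after the first vowel; stems whose last vowel is 'a' or 'i' add -uv.
So tulelog → tulelogal.

tulelogal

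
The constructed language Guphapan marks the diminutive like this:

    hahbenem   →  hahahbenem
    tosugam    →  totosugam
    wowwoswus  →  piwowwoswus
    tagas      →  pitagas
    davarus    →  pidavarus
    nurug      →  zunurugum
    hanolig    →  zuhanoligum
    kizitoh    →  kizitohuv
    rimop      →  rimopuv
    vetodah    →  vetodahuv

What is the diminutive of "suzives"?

pisuzives

tosugam and tagas both have last vowel 'a' yet inflect differently (totosugam, pitagas), so the last vowel is not what conditions the rule; the final letter is.
"suzives" ends in -s. The stems ending in -s (wowwoswus → piwowwoswus, tagas → pitagas, davarus → pidavarus) add the prefix pi-.
The other patterns: stems ending in -m repeat the first consonant+vowel as a prefix; stems ending in -g add zu- … -um around the stem; stems ending in -h or -p add -uv.
So suzives → pisuzives.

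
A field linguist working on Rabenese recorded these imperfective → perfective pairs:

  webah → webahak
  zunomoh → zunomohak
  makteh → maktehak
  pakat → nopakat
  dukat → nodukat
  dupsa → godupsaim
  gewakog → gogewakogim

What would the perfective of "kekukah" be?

webah and pakat both have last vowel 'a' yet inflect differently (webahak, nopakat), so the last vowel is not what conditions the rule; the final letter is.
"kekukah" ends in -h. The stems ending in -h (webah → webahak, zunomoh → zunomohak, makteh → maktehak) add -ak.
The other patterns: stems ending in -t add the prefix no-; stems ending in -a or -g add go- … -im around the stem.
So kekukah → kekukahak.

kekukahak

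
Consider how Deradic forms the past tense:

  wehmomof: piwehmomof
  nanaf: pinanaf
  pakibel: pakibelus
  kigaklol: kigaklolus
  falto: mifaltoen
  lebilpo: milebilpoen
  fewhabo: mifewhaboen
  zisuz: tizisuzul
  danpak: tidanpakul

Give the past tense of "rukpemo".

mirukpemoen

wehmomof and kigaklol both have last vowel 'o' yet inflect differently (piwehmomof, kigaklolus), so the last vowel is not what conditions the rule; the final letter is.
"rukpemo" ends in -o. The stems ending in -o (falto → mifaltoen, lebilpo → milebilpoen, fewhabo → mifewhaboen) add mi- … -en around the stem.
So rukpemo → mirukpemoen.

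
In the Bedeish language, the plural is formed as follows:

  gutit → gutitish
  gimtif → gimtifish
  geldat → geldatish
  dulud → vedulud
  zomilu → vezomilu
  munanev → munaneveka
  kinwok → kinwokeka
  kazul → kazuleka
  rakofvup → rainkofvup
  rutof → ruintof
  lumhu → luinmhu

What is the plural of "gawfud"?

"gawfud" begins with g-. The stems beginning with g- (gutit → gutitish, gimtif → gimtifish, geldat → geldatish) add -ish.
The other patterns: stems beginning with d- or z- add the prefix ve-; stems beginning with k- or m- add -eka; stems beginning with l- or r- insert -in- after the first vowel.
So gawfud → gawfudish.

gawfudish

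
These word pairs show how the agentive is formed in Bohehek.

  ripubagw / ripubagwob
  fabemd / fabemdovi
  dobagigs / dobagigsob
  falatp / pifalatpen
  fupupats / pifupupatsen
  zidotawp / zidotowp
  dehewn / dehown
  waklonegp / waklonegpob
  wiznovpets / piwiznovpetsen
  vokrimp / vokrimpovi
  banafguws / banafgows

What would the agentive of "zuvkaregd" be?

zuvkaregdob

banafguws and dobagigs both end in -s yet inflect differently (banafgows, dobagigsob), so the final letter is not what conditions the rule; the second-to-last letter is.
"zuvkaregd" has second-to-last letter 'g'. The stems whose second-to-last letter is 'g' (dobagigs → dobagigsob, waklonegp → waklonegpob, ripubagw → ripubagwob) add -ob.
The other patterns: stems whose second-to-last letter is 'w' change the last vowel to 'o'; stems whose second-to-last letter is 't' add pi- … -en around the stem; stems whose second-to-last letter is 'm' add -ovi.
So zuvkaregd → zuvkaregdob.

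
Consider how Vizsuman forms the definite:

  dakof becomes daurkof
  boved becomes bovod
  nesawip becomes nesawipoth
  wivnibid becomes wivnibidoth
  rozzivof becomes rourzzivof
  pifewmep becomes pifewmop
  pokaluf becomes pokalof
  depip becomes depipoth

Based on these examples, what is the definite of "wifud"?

wifod

rozzivof and pokaluf both end in -f yet inflect differently (rourzzivof, pokalof), so the final letter is not what conditions the rule; the last vowel is.
"wifud" has last vowel 'u'. The one such stem in the data (pokaluf → pokalof) changes the last vowel to 'o' (as do pifewmep, boved), so the same rule applies.
So wifud → wifod.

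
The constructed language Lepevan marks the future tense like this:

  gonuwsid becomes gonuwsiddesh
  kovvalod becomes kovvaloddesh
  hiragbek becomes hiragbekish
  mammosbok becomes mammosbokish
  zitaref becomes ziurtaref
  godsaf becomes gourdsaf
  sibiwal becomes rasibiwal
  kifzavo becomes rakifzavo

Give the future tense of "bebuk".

kovvalod and mammosbok both have last vowel 'o' yet inflect differently (kovvaloddesh, mammosbokish), so the last vowel is not what conditions the rule; the final letter is.
"bebuk" ends in -k. The stems ending in -k (hiragbek → hiragbekish, mammosbok → mammosbokish) add -ish.
So bebuk → bebukish.

bebukish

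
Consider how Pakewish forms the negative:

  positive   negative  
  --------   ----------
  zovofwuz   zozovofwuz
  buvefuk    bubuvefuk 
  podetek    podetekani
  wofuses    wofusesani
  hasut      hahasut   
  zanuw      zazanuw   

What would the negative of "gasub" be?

"gasub" has last vowel 'u'. The stems whose last vowel is 'u' (zovofwuz → zozovofwuz, zanuw → zazanuw, buvefuk → bubuvefuk) repeat the first consonant+vowel as a prefix.
The other pattern: stems whose last vowel is 'e' add -ani.
So gasub → gagasub.

gagasub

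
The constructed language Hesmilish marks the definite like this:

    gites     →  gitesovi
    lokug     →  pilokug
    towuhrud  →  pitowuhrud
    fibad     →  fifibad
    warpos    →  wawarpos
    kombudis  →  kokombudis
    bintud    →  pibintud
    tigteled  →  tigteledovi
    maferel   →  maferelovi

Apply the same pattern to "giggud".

"giggud" has last vowel 'u'. The stems whose last vowel is 'u' (towuhrud → pitowuhrud, lokug → pilokug, bintud → pibintud) add the prefix pi-.
The other patterns: stems whose last vowel is 'e' add -ovi; stems whose last vowel is 'a', 'i' or 'o' repeat the first consonant+vowel as a prefix.
So giggud → pigiggud.

pigiggud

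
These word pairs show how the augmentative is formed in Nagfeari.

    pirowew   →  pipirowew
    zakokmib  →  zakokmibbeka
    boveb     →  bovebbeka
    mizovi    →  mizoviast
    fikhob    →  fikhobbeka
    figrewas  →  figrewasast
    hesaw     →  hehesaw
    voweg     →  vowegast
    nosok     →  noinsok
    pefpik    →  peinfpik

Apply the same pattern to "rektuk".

reinktuk

pirowew and boveb both have last vowel 'e' yet inflect differently (pipirowew, bovebbeka), so the last vowel is not what conditions the rule; the final letter is.
"rektuk" ends in -k. The stems ending in -k (nosok → noinsok, pefpik → peinfpik) insert -in- after the first vowel.
The other patterns: stems ending in -w repeat the first consonant+vowel as a prefix; stems ending in -b double the final consonant and add -eka; stems ending in -g, -i or -s add -ast.
So rektuk → reinktuk.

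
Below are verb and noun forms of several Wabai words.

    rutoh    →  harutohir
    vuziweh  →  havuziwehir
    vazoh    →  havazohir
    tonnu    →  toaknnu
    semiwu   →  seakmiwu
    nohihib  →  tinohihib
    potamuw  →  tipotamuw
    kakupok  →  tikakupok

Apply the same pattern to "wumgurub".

tonnu and potamuw both have last vowel 'u' yet inflect differently (toaknnu, tipotamuw), so the last vowel is not what conditions the rule; the final letter is.
"wumgurub" ends in -b. The one such stem in the data (nohihib → tinohihib) adds the prefix ti-, so the same rule applies.
The other patterns: stems ending in -h add ha- … -ir around the stem; stems ending in -u insert -ak- after the first vowel.
So wumgurub → tiwumgurub.

tiwumgurub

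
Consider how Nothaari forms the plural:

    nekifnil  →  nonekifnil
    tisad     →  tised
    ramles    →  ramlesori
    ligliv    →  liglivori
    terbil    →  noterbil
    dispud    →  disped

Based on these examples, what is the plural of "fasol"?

nekifnil and ligliv both have last vowel 'i' yet inflect differently (nonekifnil, liglivori), so the last vowel is not what conditions the rule; the final letter is.
"fasol" ends in -l. The stems ending in -l (nekifnil → nonekifnil, terbil → noterbil) add the prefix no-.
The other patterns: stems ending in -d change the last vowel to 'e'; stems ending in -s or -v add -ori.
So fasol → nofasol.

nofasol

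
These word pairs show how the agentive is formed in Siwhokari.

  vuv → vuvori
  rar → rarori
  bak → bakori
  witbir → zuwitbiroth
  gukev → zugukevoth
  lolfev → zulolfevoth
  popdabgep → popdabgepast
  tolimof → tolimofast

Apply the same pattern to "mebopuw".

mebopuwast

rar and witbir both end in -r yet inflect differently (rarori, zuwitbiroth), so the final letter is not what conditions the rule; the number of vowels is.
"mebopuw" has 3 vowels. The stems with 3 vowels (popdabgep → popdabgepast, tolimof → tolimofast) add -ast.
The other patterns: stems with 1 vowel add -ori; stems with 2 vowels add zu- … -oth around the stem.
So mebopuw → mebopuwast.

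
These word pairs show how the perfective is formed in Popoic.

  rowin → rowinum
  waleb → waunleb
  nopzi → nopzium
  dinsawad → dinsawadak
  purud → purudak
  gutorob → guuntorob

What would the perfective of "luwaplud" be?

"luwaplud" ends in -d. The stems ending in -d (purud → purudak, dinsawad → dinsawadak) add -ak.
So luwaplud → luwapludak.

luwapludak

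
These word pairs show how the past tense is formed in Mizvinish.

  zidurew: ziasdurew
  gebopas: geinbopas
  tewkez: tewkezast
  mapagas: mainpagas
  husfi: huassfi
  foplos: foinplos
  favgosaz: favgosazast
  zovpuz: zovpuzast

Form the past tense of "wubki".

wuasbki

favgosaz and gebopas both have last vowel 'a' yet inflect differently (favgosazast, geinbopas), so the last vowel is not what conditions the rule; the final letter is.
"wubki" ends in -i. The one such stem in the data (husfi → huassfi) inserts -as- after the first vowel (as does zidurew), so the same rule applies.
The other patterns: stems ending in -z add -ast; stems ending in -s insert -in- after the first vowel.
So wubki → wuasbki.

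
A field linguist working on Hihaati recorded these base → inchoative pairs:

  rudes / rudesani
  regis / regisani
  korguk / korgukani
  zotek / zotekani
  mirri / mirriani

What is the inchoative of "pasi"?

Every pair shown (rudes → rudesani, regis → regisani, korguk → korgukani, …) follows the same rule: add -ani.
So pasi → pasiani.

pasiani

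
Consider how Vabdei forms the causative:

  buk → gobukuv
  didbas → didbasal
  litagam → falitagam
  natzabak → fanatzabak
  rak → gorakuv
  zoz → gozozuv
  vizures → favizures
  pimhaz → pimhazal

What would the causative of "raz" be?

zoz and pimhaz both end in -z yet inflect differently (gozozuv, pimhazal), so the final letter is not what conditions the rule; the number of vowels is.
"raz" has 1 vowel. The stems with 1 vowel (buk → gobukuv, rak → gorakuv, zoz → gozozuv) add go- … -uv around the stem.
So raz → gorazuv.

gorazuv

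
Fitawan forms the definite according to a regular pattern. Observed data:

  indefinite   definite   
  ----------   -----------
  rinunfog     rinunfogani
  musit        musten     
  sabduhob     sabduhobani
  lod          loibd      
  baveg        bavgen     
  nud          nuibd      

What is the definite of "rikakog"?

rikakogani

baveg and rinunfog both end in -g yet inflect differently (bavgen, rinunfogani), so the final letter is not what conditions the rule; the number of vowels is.
"rikakog" has 3 vowels. The stems with 3 vowels (sabduhob → sabduhobani, rinunfog → rinunfogani) add -ani.
The other patterns: stems with 1 vowel insert -ib- after the first vowel; stems with 2 vowels delete the last vowel and add -en.
So rikakog → rikakogani.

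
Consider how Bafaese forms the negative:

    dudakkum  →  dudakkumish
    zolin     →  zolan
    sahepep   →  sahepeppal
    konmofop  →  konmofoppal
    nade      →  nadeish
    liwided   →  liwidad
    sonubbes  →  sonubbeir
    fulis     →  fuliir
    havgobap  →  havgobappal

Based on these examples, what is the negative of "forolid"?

"forolid" ends in -d. The one such stem in the data (liwided → liwidad) changes the last vowel to 'a' (as does zolin), so the same rule applies.
So forolid → forolad.

forolad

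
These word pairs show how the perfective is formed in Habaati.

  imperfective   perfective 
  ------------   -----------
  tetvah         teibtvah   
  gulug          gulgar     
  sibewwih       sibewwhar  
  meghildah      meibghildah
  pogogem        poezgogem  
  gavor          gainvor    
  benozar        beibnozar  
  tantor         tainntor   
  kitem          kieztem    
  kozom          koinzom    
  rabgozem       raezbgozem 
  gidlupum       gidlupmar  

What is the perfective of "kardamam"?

kaibrdamam

"kardamam" has last vowel 'a'. The stems whose last vowel is 'a' (benozar → beibnozar, meghildah → meibghildah, tetvah → teibtvah) insert -ib- after the first vowel.
The other patterns: stems whose last vowel is 'e' insert -ez- after the first vowel; stems whose last vowel is 'o' insert -in- after the first vowel; stems whose last vowel is 'i' or 'u' delete the last vowel and add -ar.
So kardamam → kaibrdamam.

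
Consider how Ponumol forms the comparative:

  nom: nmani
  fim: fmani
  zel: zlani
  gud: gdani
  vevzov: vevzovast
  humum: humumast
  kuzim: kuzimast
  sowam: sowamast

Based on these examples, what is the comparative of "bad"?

bdani

nom and humum both end in -m yet inflect differently (nmani, humumast), so the final letter is not what conditions the rule; the number of vowels is.
"bad" has 1 vowel. The stems with 1 vowel (nom → nmani, fim → fmani, zel → zlani) delete the last vowel and add -ani.
So bad → bdani.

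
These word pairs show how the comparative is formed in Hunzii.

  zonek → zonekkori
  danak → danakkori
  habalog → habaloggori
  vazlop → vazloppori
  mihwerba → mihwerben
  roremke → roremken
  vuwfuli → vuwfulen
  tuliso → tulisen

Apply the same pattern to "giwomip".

"giwomip" ends in a consonant. The stems ending in a consonant (zonek → zonekkori, danak → danakkori, habalog → habaloggori) double the final consonant and add -ori.
The other pattern: stems ending in a vowel drop the final letter and add -en.
So giwomip → giwomippori.

giwomippori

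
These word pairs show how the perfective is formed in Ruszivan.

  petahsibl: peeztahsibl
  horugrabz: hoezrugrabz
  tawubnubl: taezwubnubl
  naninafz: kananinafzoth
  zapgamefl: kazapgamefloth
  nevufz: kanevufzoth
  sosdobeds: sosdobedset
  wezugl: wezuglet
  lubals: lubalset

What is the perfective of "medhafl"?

kamedhafloth

horugrabz and naninafz both end in -z yet inflect differently (hoezrugrabz, kananinafzoth), so the final letter is not what conditions the rule; the second-to-last letter is.
"medhafl" has second-to-last letter 'f'. The stems whose second-to-last letter is 'f' (naninafz → kananinafzoth, zapgamefl → kazapgamefloth, nevufz → kanevufzoth) add ka- … -oth around the stem.
The other patterns: stems whose second-to-last letter is 'b' insert -ez- after the first vowel; stems whose second-to-last letter is 'd', 'g' or 'l' add -et.
So medhafl → kamedhafloth.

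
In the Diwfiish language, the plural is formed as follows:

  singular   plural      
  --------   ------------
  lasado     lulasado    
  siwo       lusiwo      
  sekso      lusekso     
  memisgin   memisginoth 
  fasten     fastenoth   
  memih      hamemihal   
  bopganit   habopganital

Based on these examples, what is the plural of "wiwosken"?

"wiwosken" ends in -n. The stems ending in -n (memisgin → memisginoth, fasten → fastenoth) add -oth.
The other patterns: stems ending in -o add the prefix lu-; stems ending in -h or -t add ha- … -al around the stem.
So wiwosken → wiwoskenoth.

wiwoskenoth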